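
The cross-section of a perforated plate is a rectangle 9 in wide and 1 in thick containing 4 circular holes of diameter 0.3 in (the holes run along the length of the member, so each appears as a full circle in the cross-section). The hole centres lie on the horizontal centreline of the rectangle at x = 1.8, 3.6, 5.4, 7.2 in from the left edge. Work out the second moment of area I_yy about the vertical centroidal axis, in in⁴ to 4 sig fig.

Treat the section as a set of non-overlapping primitives; coordinates are from the bounding-box lower-left.
Plate: 9 × 1, A = 9 in², x = 4.5 in, Ī = 60.75 in⁴.
Hole 1 (subtracted): ⌀0.3, A = 0.0706858 in², x = 1.8 in, Ī = 0.000397608 in⁴.
Hole 2 (subtracted): ⌀0.3, A = 0.0706858 in², x = 3.6 in, Ī = 0.000397608 in⁴.
Hole 3 (subtracted): ⌀0.3, A = 0.0706858 in², x = 5.4 in, Ī = 0.000397608 in⁴.
Hole 4 (subtracted): ⌀0.3, A = 0.0706858 in², x = 7.2 in, Ī = 0.000397608 in⁴.
By symmetry the centroid is at mid-width, x̄ = 4.5 in.
Transfer each piece to the vertical centroidal axis using Ī + A·d² with d = x − 4.5:
  plate: d = 0 in → contributes +60.75 in⁴
  hole 1: d = -2.7 in → contributes −0.515697 in⁴
  hole 2: d = -0.9 in → contributes −0.0576531 in⁴
  hole 3: d = 0.9 in → contributes −0.0576531 in⁴
  hole 4: d = 2.7 in → contributes −0.515697 in⁴
Total I = 59.6033 in⁴.

I_yy ≈ 59.60 in⁴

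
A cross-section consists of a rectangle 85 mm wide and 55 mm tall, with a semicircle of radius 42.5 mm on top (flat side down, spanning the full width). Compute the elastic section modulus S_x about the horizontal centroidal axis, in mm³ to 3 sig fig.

S_x ≈ 9.84 × 10⁴ mm³

Treat the section as a set of non-overlapping primitives; coordinates are from the bounding-box lower-left.
Rectangular body: 85 × 55, A = 4 675 mm², y = 27.5 mm, Ī = 1 178 490 mm⁴.
Semicircular cap: semicircle r = 42.5, A = 2837.3 mm², y = 73.038 mm, Ī = 358 086 mm⁴.
Centroid: ȳ = ΣA·y / ΣA = 44.699 mm.
Transfer each piece to the horizontal centroidal axis using Ī + A·d² with d = y − 44.699:
  rectangular body: d = -17.199 mm → contributes +2 561 344 mm⁴
  semicircular cap: d = 28.339 mm → contributes +2 636 646 mm⁴
Total I = 5 197 990 mm⁴.
Extreme fibre distance c = 52.801 mm; S = I/c = 98 444 mm³.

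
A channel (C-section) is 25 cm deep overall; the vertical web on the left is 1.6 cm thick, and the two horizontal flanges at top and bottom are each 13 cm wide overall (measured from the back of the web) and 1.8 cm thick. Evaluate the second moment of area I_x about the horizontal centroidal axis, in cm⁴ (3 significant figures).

Decompose the section into non-overlapping parts with the origin at the bottom-left of its bounding rectangle.
Web: 1.6 × 25, A = 40 cm², y = 12.5 cm, Ī = 2083.3 cm⁴.
Top flange (beyond web): 11.4 × 1.8, A = 20.52 cm², y = 24.1 cm, Ī = 5.5404 cm⁴.
Bottom flange (beyond web): 11.4 × 1.8, A = 20.52 cm², y = 0.9 cm, Ī = 5.5404 cm⁴.
By symmetry the centroid is at mid-height, ȳ = 12.5 cm.
Transfer each piece to the horizontal centroidal axis using Ī + A·d² with d = y − 12.5:
  web: d = 0 cm → contributes +2083.3 cm⁴
  top flange (beyond web): d = 11.6 cm → contributes +2766.7 cm⁴
  bottom flange (beyond web): d = -11.6 cm → contributes +2766.7 cm⁴
Total I = 7616.8 cm⁴.

I_x ≈ 7620 cm⁴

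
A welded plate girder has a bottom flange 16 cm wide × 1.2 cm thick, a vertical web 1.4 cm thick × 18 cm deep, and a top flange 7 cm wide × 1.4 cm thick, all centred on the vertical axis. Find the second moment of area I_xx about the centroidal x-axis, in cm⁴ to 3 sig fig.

I_xx ≈ 3230 cm⁴

Treat the section as a set of non-overlapping primitives; coordinates are from the bounding-box lower-left.
Bottom plate: 16 × 1.2, A = 19.2 cm², y = 0.6 cm, Ī = 2.304 cm⁴.
Web plate: 1.4 × 18, A = 25.2 cm², y = 10.2 cm, Ī = 680.4 cm⁴.
Top plate: 7 × 1.4, A = 9.8 cm², y = 19.9 cm, Ī = 1.6007 cm⁴.
Centroid: ȳ = ΣA·y / ΣA = 8.5531 cm.
Transfer each piece to the centroidal x-axis using Ī + A·d² with d = y − 8.5531:
  bottom plate: d = -7.9531 cm → contributes +1216.7 cm⁴
  web plate: d = 1.6469 cm → contributes +748.75 cm⁴
  top plate: d = 11.347 cm → contributes +1263.4 cm⁴
Total I = 3228.9 cm⁴.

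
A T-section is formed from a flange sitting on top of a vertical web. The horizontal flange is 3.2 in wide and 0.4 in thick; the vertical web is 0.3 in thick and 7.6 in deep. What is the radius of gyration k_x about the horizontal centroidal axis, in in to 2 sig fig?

Treat the section as a set of non-overlapping primitives; coordinates are from the bounding-box lower-left.
Flange: 3.2 × 0.4, A = 1.28 in², y = 7.8 in, Ī = 0.01707 in⁴.
Web: 0.3 × 7.6, A = 2.28 in², y = 3.8 in, Ī = 10.97 in⁴.
Centroid: ȳ = ΣA·y / ΣA = 5.238 in.
Transfer each piece to the horizontal centroidal axis using Ī + A·d² with d = y − 5.238:
  flange: d = 2.562 in → contributes +8.417 in⁴
  web: d = -1.438 in → contributes +15.69 in⁴
Total I = 24.11 in⁴.
Radius of gyration: k = √(I/A) = √(24.11 / 3.56) = 2.602 in.

k_x ≈ 2.6 in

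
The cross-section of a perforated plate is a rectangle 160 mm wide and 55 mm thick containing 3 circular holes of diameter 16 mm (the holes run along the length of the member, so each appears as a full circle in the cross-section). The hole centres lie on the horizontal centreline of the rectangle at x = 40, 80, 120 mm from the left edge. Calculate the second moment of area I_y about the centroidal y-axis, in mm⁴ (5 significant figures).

Break the section into simple shapes (no overlaps), measuring from the bottom-left corner of the bounding box.
Plate: 160 × 55, A = 8 800 mm², x = 80 mm, Ī = 18 773 333 mm⁴.
Hole 1 (subtracted): ⌀16, A = 201.0619 mm², x = 40 mm, Ī = 3216.991 mm⁴.
Hole 2 (subtracted): ⌀16, A = 201.0619 mm², x = 80 mm, Ī = 3216.991 mm⁴.
Hole 3 (subtracted): ⌀16, A = 201.0619 mm², x = 120 mm, Ī = 3216.991 mm⁴.
By symmetry the centroid is at mid-width, x̄ = 80 mm.
Transfer each piece to the centroidal y-axis using Ī + A·d² with d = x − 80:
  plate: d = 0 mm → contributes +18 773 333 mm⁴
  hole 1: d = -40 mm → contributes −324916.1 mm⁴
  hole 2: d = 0 mm → contributes −3216.991 mm⁴
  hole 3: d = 40 mm → contributes −324916.1 mm⁴
Total I = 18 120 284 mm⁴.

I_y ≈ 1.8120 × 10⁷ mm⁴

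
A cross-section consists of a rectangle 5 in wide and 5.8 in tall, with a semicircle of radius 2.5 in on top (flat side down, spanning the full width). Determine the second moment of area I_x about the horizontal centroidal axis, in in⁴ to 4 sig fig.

I_x ≈ 200.7 in⁴

Break the section into simple shapes (no overlaps), measuring from the bottom-left corner of the bounding box.
Rectangular body: 5 × 5.8, A = 29 in², y = 2.9 in, Ī = 81.2967 in⁴.
Semicircular cap: semicircle r = 2.5, A = 9.81748 in², y = 6.86103 in, Ī = 4.28738 in⁴.
Centroid: ȳ = ΣA·y / ΣA = 3.9018 in.
Transfer each piece to the horizontal centroidal axis using Ī + A·d² with d = y − 3.9018:
  rectangular body: d = -1.0018 in → contributes +110.401 in⁴
  semicircular cap: d = 2.95923 in → contributes +90.2596 in⁴
Total I = 200.661 in⁴.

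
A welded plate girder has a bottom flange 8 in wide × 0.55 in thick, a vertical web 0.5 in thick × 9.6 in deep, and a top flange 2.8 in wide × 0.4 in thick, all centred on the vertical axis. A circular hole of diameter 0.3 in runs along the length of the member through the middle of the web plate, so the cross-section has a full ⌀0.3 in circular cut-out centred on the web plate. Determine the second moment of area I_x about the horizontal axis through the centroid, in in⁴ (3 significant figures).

Split into non-overlapping primitives; take the origin at the lower-left of the bounding box.
Bottom plate: 8 × 0.55, A = 4.4 in², y = 0.275 in, Ī = 0.11092 in⁴.
Web plate: 0.5 × 9.6, A = 4.8 in², y = 5.35 in, Ī = 36.864 in⁴.
Top plate: 2.8 × 0.4, A = 1.12 in², y = 10.35 in, Ī = 0.014933 in⁴.
Hole (subtracted): ⌀0.3, A = 0.070686 in², y = 5.35 in, Ī = 0.00039761 in⁴.
Centroid: ȳ = ΣA·y / ΣA = 3.7177 in.
Transfer each piece to the horizontal axis through the centroid using Ī + A·d² with d = y − 3.7177:
  bottom plate: d = -3.4427 in → contributes +52.26 in⁴
  web plate: d = 1.6323 in → contributes +49.653 in⁴
  top plate: d = 6.6323 in → contributes +49.281 in⁴
  hole: d = 1.6323 in → contributes −0.18873 in⁴
Total I = 151.01 in⁴.

I_x ≈ 151 in⁴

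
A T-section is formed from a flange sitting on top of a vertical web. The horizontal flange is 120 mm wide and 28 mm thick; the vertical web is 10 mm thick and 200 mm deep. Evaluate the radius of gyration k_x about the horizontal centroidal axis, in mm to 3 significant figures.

Break the section into simple shapes (no overlaps), measuring from the bottom-left corner of the bounding box.
Flange: 120 × 28, A = 3 360 mm², y = 214 mm, Ī = 219 520 mm⁴.
Web: 10 × 200, A = 2 000 mm², y = 100 mm, Ī = 6 666 667 mm⁴.
Centroid: ȳ = ΣA·y / ΣA = 171.46 mm.
Transfer each piece to the horizontal centroidal axis using Ī + A·d² with d = y − 171.46:
  flange: d = 42.537 mm → contributes +6 299 181 mm⁴
  web: d = -71.463 mm → contributes +16 880 498 mm⁴
Total I = 23 179 679 mm⁴.
Radius of gyration: k = √(I/A) = √(23 179 679 / 5 360) = 65.761 mm.

k_x ≈ 65.8 mm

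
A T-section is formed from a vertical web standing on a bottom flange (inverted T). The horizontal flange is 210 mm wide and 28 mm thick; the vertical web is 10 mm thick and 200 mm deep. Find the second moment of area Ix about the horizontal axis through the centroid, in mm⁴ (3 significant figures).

Ix ≈ 2.64 × 10⁷ mm⁴

Decompose the section into non-overlapping parts with the origin at the bottom-left of its bounding rectangle.
Flange: 210 × 28, A = 5 880 mm², y = 14 mm, Ī = 384 160 mm⁴.
Web: 10 × 200, A = 2 000 mm², y = 128 mm, Ī = 6 666 667 mm⁴.
Centroid: ȳ = ΣA·y / ΣA = 42.934 mm.
Transfer each piece to the horizontal axis through the centroid using Ī + A·d² with d = y − 42.934:
  flange: d = -28.934 mm → contributes +5 306 760 mm⁴
  web: d = 85.066 mm → contributes +21 139 112 mm⁴
Total I = 26 445 872 mm⁴.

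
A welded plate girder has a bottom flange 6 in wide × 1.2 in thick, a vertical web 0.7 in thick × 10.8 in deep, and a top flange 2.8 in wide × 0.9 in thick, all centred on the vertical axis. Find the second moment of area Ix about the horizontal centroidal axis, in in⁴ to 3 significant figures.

Decompose the section into non-overlapping parts with the origin at the bottom-left of its bounding rectangle.
Bottom plate: 6 × 1.2, A = 7.2 in², y = 0.6 in, Ī = 0.864 in⁴.
Web plate: 0.7 × 10.8, A = 7.56 in², y = 6.6 in, Ī = 73.483 in⁴.
Top plate: 2.8 × 0.9, A = 2.52 in², y = 12.45 in, Ī = 0.1701 in⁴.
Centroid: ȳ = ΣA·y / ΣA = 4.9531 in.
Transfer each piece to the horizontal centroidal axis using Ī + A·d² with d = y − 4.9531:
  bottom plate: d = -4.3531 in → contributes +137.3 in⁴
  web plate: d = 1.6469 in → contributes +93.987 in⁴
  top plate: d = 7.4969 in → contributes +141.8 in⁴
Total I = 373.09 in⁴.

Ix ≈ 373 in⁴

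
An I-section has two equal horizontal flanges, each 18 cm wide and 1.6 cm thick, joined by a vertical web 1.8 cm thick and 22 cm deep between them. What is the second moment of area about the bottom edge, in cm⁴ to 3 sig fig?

Decompose the section into non-overlapping parts with the origin at the bottom-left of its bounding rectangle.
Bottom flange: 18 × 1.6, A = 28.8 cm², y = 0.8 cm, Ī = 6.144 cm⁴.
Web: 1.8 × 22, A = 39.6 cm², y = 12.6 cm, Ī = 1597.2 cm⁴.
Top flange: 18 × 1.6, A = 28.8 cm², y = 24.4 cm, Ī = 6.144 cm⁴.
Transfer each piece to a horizontal axis along the bottom face using Ī + A·d² with d = y − 0:
  bottom flange: d = 0.8 cm → contributes +24.576 cm⁴
  web: d = 12.6 cm → contributes +7884.1 cm⁴
  top flange: d = 24.4 cm → contributes +17 153 cm⁴
Total I = 25 061 cm⁴.

I_base ≈ 2.51 × 10⁴ cm⁴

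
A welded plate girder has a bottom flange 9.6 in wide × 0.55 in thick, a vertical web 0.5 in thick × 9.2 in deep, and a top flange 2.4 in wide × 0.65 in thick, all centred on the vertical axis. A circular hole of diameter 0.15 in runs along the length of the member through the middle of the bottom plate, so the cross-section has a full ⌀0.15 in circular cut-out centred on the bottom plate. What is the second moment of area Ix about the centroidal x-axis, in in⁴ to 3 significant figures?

Ix ≈ 167 in⁴

Treat the section as a set of non-overlapping primitives; coordinates are from the bounding-box lower-left.
Bottom plate: 9.6 × 0.55, A = 5.28 in², y = 0.275 in, Ī = 0.1331 in⁴.
Web plate: 0.5 × 9.2, A = 4.6 in², y = 5.15 in, Ī = 32.445 in⁴.
Top plate: 2.4 × 0.65, A = 1.56 in², y = 10.075 in, Ī = 0.054925 in⁴.
Hole (subtracted): ⌀0.15, A = 0.017671 in², y = 0.275 in, Ī = 0.00002485 in⁴.
Centroid: ȳ = ΣA·y / ΣA = 3.5767 in.
Transfer each piece to the centroidal x-axis using Ī + A·d² with d = y − 3.5767:
  bottom plate: d = -3.3017 in → contributes +57.691 in⁴
  web plate: d = 1.5733 in → contributes +43.832 in⁴
  top plate: d = 6.4983 in → contributes +65.931 in⁴
  hole: d = -3.3017 in → contributes −0.19266 in⁴
Total I = 167.26 in⁴.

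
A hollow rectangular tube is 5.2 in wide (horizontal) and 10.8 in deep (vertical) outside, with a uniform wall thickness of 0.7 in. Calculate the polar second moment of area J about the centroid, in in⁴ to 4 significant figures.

Split into non-overlapping primitives; take the origin at the lower-left of the bounding box.
Outer rectangle: 5.2 × 10.8, A = 56.16 in², y = 5.4 in, Ī = 545.875 in⁴.
Inner void (subtracted): 3.8 × 9.4, A = 35.72 in², y = 5.4 in, Ī = 263.018 in⁴.
By symmetry the centroid is at mid-height, ȳ = 5.4 in.
All pieces are centred on the centroidal x-axis, so I = ΣĪ (holes subtracted) = 282.857 in⁴.
Repeating about the centroidal y-axis gives I_y = 83.5641 in⁴.
Polar second moment: J = I_x + I_y = 366.421 in⁴.

J ≈ 366.4 in⁴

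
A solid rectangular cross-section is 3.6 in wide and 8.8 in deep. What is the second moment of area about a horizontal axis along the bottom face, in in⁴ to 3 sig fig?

The section: 3.6 × 8.8, A = 31.68 in², y = 4.4 in, Ī = 204.44 in⁴.
Transfer it to the bottom edge using Ī + A·d² with d = y − 0:
  the section: d = 4.4 in → contributes +817.77 in⁴
Total I = 817.77 in⁴.

I_base ≈ 818 in⁴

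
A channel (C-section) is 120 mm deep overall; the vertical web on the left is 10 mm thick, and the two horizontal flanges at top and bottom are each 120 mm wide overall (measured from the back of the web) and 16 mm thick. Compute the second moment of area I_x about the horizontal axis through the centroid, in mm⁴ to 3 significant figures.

I_x ≈ 1.10 × 10⁷ mm⁴

Decompose the section into non-overlapping parts with the origin at the bottom-left of its bounding rectangle.
Web: 10 × 120, A = 1 200 mm², y = 60 mm, Ī = 1 440 000 mm⁴.
Top flange (beyond web): 110 × 16, A = 1 760 mm², y = 112 mm, Ī = 37 547 mm⁴.
Bottom flange (beyond web): 110 × 16, A = 1 760 mm², y = 8 mm, Ī = 37 547 mm⁴.
By symmetry the centroid is at mid-height, ȳ = 60 mm.
Transfer each piece to the horizontal axis through the centroid using Ī + A·d² with d = y − 60:
  web: d = 0 mm → contributes +1 440 000 mm⁴
  top flange (beyond web): d = 52 mm → contributes +4 796 587 mm⁴
  bottom flange (beyond web): d = -52 mm → contributes +4 796 587 mm⁴
Total I = 11 033 173 mm⁴.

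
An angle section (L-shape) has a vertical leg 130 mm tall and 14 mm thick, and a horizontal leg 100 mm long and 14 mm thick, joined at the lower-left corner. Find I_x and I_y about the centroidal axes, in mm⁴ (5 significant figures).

Decompose the section into non-overlapping parts with the origin at the bottom-left of its bounding rectangle.
Vertical leg: 14 × 130, A = 1 820 mm², y = 65 mm, Ī = 2 563 167 mm⁴.
Horizontal leg (remainder): 86 × 14, A = 1 204 mm², y = 7 mm, Ī = 19665.33 mm⁴.
Centroid: ȳ = ΣA·y / ΣA = 41.90741 mm.
Transfer each piece to the centroidal x-axis using Ī + A·d² with d = y − 41.90741:
  vertical leg: d = 23.09259 mm → contributes +3 533 714 mm⁴
  horizontal leg (remainder): d = -34.90741 mm → contributes +1 486 772 mm⁴
Total I = 5 020 486 mm⁴.
For the y-axis: x̄ = 26.90741 mm.
Repeating about the centroidal y-axis gives I_y = 2 583 366 mm⁴.

I_x ≈ 5.0205 × 10⁶ mm⁴, I_y ≈ 2.5834 × 10⁶ mm⁴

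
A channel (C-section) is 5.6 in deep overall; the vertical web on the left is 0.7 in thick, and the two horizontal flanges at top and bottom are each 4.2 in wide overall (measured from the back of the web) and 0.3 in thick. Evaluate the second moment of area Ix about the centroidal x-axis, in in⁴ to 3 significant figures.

Ix ≈ 25.0 in⁴

Break the section into simple shapes (no overlaps), measuring from the bottom-left corner of the bounding box.
Web: 0.7 × 5.6, A = 3.92 in², y = 2.8 in, Ī = 10.244 in⁴.
Top flange (beyond web): 3.5 × 0.3, A = 1.05 in², y = 5.45 in, Ī = 0.007875 in⁴.
Bottom flange (beyond web): 3.5 × 0.3, A = 1.05 in², y = 0.15 in, Ī = 0.007875 in⁴.
By symmetry the centroid is at mid-height, ȳ = 2.8 in.
Transfer each piece to the centroidal x-axis using Ī + A·d² with d = y − 2.8:
  web: d = 0 in → contributes +10.244 in⁴
  top flange (beyond web): d = 2.65 in → contributes +7.3815 in⁴
  bottom flange (beyond web): d = -2.65 in → contributes +7.3815 in⁴
Total I = 25.007 in⁴.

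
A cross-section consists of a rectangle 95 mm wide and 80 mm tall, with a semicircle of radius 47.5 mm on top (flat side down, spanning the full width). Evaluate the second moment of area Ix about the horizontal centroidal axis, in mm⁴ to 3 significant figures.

Ix ≈ 1.34 × 10⁷ mm⁴

Decompose the section into non-overlapping parts with the origin at the bottom-left of its bounding rectangle.
Rectangular body: 95 × 80, A = 7 600 mm², y = 40 mm, Ī = 4 053 333 mm⁴.
Semicircular cap: semicircle r = 47.5, A = 3544.1 mm², y = 100.16 mm, Ī = 558 736 mm⁴.
Centroid: ȳ = ΣA·y / ΣA = 59.132 mm.
Transfer each piece to the horizontal centroidal axis using Ī + A·d² with d = y − 59.132:
  rectangular body: d = -19.132 mm → contributes +6 835 271 mm⁴
  semicircular cap: d = 41.027 mm → contributes +6 524 332 mm⁴
Total I = 13 359 602 mm⁴.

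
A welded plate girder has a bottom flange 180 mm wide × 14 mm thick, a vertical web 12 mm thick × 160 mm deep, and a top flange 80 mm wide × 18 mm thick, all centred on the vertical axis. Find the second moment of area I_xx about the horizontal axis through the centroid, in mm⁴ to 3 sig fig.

Split into non-overlapping primitives; take the origin at the lower-left of the bounding box.
Bottom plate: 180 × 14, A = 2 520 mm², y = 7 mm, Ī = 41 160 mm⁴.
Web plate: 12 × 160, A = 1 920 mm², y = 94 mm, Ī = 4 096 000 mm⁴.
Top plate: 80 × 18, A = 1 440 mm², y = 183 mm, Ī = 38 880 mm⁴.
Centroid: ȳ = ΣA·y / ΣA = 78.51 mm.
Transfer each piece to the horizontal axis through the centroid using Ī + A·d² with d = y − 78.51:
  bottom plate: d = -71.51 mm → contributes +12 927 707 mm⁴
  web plate: d = 15.49 mm → contributes +4 556 673 mm⁴
  top plate: d = 104.49 mm → contributes +15 760 969 mm⁴
Total I = 33 245 349 mm⁴.

I_xx ≈ 3.32 × 10⁷ mm⁴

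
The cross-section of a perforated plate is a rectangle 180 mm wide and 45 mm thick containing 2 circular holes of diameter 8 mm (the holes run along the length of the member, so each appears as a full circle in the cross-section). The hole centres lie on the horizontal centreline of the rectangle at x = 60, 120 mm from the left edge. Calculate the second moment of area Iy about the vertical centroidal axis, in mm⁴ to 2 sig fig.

Iy ≈ 2.2 × 10⁷ mm⁴

Treat the section as a set of non-overlapping primitives; coordinates are from the bounding-box lower-left.
Plate: 180 × 45, A = 8 100 mm², x = 90 mm, Ī = 21 870 000 mm⁴.
Hole 1 (subtracted): ⌀8, A = 50.27 mm², x = 60 mm, Ī = 201.1 mm⁴.
Hole 2 (subtracted): ⌀8, A = 50.27 mm², x = 120 mm, Ī = 201.1 mm⁴.
By symmetry the centroid is at mid-width, x̄ = 90 mm.
Transfer each piece to the vertical centroidal axis using Ī + A·d² with d = x − 90:
  plate: d = 0 mm → contributes +21 870 000 mm⁴
  hole 1: d = -30 mm → contributes −45 440 mm⁴
  hole 2: d = 30 mm → contributes −45 440 mm⁴
Total I = 21 779 120 mm⁴.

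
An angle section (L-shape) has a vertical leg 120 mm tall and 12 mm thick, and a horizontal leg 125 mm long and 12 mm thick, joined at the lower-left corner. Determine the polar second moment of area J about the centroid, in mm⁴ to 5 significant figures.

Split into non-overlapping primitives; take the origin at the lower-left of the bounding box.
Vertical leg: 12 × 120, A = 1 440 mm², y = 60 mm, Ī = 1 728 000 mm⁴.
Horizontal leg (remainder): 113 × 12, A = 1 356 mm², y = 6 mm, Ī = 16 272 mm⁴.
Centroid: ȳ = ΣA·y / ΣA = 33.81116 mm.
Transfer each piece to the centroidal x-axis using Ī + A·d² with d = y − 33.81116:
  vertical leg: d = 26.18884 mm → contributes +2 715 632 mm⁴
  horizontal leg (remainder): d = -27.81116 mm → contributes +1 065 085 mm⁴
Total I = 3 780 716 mm⁴.
For the y-axis: x̄ = 36.31116 mm.
Repeating about the centroidal y-axis gives I_y = 4 188 181 mm⁴.
Polar second moment: J = I_x + I_y = 7 968 898 mm⁴.

J ≈ 7.9689 × 10⁶ mm⁴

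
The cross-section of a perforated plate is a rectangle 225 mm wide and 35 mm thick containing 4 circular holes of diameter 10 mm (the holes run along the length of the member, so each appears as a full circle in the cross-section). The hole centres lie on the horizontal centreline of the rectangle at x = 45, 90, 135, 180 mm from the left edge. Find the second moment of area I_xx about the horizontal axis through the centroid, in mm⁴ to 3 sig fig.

I_xx ≈ 8.02 × 10⁵ mm⁴

Split into non-overlapping primitives; take the origin at the lower-left of the bounding box.
Plate: 225 × 35, A = 7 875 mm², y = 17.5 mm, Ī = 803 906 mm⁴.
Hole 1 (subtracted): ⌀10, A = 78.54 mm², y = 17.5 mm, Ī = 490.87 mm⁴.
Hole 2 (subtracted): ⌀10, A = 78.54 mm², y = 17.5 mm, Ī = 490.87 mm⁴.
Hole 3 (subtracted): ⌀10, A = 78.54 mm², y = 17.5 mm, Ī = 490.87 mm⁴.
Hole 4 (subtracted): ⌀10, A = 78.54 mm², y = 17.5 mm, Ī = 490.87 mm⁴.
By symmetry the centroid is at mid-height, ȳ = 17.5 mm.
All pieces are centred on the horizontal axis through the centroid, so I = ΣĪ (holes subtracted) = 801 943 mm⁴.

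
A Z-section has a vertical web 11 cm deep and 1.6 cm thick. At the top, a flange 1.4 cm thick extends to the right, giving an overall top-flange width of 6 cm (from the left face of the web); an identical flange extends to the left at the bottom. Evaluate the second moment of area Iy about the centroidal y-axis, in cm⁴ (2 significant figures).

Iy ≈ 130 cm⁴

Break the section into simple shapes (no overlaps), measuring from the bottom-left corner of the bounding box.
Web: 1.6 × 11, A = 17.6 cm², x = 5.2 cm, Ī = 3.755 cm⁴.
Top flange (beyond web): 4.4 × 1.4, A = 6.16 cm², x = 8.2 cm, Ī = 9.938 cm⁴.
Bottom flange (beyond web): 4.4 × 1.4, A = 6.16 cm², x = 2.2 cm, Ī = 9.938 cm⁴.
Centroid: x̄ = ΣA·x / ΣA = 5.2 cm.
Transfer each piece to the centroidal y-axis using Ī + A·d² with d = x − 5.2:
  web: d = 0 cm → contributes +3.755 cm⁴
  top flange (beyond web): d = 3 cm → contributes +65.38 cm⁴
  bottom flange (beyond web): d = -3 cm → contributes +65.38 cm⁴
Total I = 134.5 cm⁴.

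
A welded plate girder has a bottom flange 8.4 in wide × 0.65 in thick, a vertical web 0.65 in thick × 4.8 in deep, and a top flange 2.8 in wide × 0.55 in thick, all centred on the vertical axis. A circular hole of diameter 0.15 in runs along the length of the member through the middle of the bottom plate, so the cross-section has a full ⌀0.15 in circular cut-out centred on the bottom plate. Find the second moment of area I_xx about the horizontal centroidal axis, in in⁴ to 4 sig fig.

I_xx ≈ 46.30 in⁴

Split into non-overlapping primitives; take the origin at the lower-left of the bounding box.
Bottom plate: 8.4 × 0.65, A = 5.46 in², y = 0.325 in, Ī = 0.192238 in⁴.
Web plate: 0.65 × 4.8, A = 3.12 in², y = 3.05 in, Ī = 5.9904 in⁴.
Top plate: 2.8 × 0.55, A = 1.54 in², y = 5.725 in, Ī = 0.0388208 in⁴.
Hole (subtracted): ⌀0.15, A = 0.0176715 in², y = 0.325 in, Ī = 0.0000248505 in⁴.
Centroid: ȳ = ΣA·y / ΣA = 1.98976 in.
Transfer each piece to the horizontal centroidal axis using Ī + A·d² with d = y − 1.98976:
  bottom plate: d = -1.66476 in → contributes +15.3243 in⁴
  web plate: d = 1.06024 in → contributes +9.49759 in⁴
  top plate: d = 3.73524 in → contributes +21.5249 in⁴
  hole: d = -1.66476 in → contributes −0.0490003 in⁴
Total I = 46.2978 in⁴.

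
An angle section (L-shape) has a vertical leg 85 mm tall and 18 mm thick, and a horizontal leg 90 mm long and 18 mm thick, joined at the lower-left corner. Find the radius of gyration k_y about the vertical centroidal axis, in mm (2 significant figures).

k_y ≈ 27 mm

Decompose the section into non-overlapping parts with the origin at the bottom-left of its bounding rectangle.
Vertical leg: 18 × 85, A = 1 530 mm², x = 9 mm, Ī = 41 310 mm⁴.
Horizontal leg (remainder): 72 × 18, A = 1 296 mm², x = 54 mm, Ī = 559 872 mm⁴.
Centroid: x̄ = ΣA·x / ΣA = 29.64 mm.
Transfer each piece to the vertical centroidal axis using Ī + A·d² with d = x − 29.64:
  vertical leg: d = -20.64 mm → contributes +692 912 mm⁴
  horizontal leg (remainder): d = 24.36 mm → contributes +1 329 124 mm⁴
Total I = 2 022 036 mm⁴.
Radius of gyration: k = √(I/A) = √(2 022 036 / 2 826) = 26.75 mm.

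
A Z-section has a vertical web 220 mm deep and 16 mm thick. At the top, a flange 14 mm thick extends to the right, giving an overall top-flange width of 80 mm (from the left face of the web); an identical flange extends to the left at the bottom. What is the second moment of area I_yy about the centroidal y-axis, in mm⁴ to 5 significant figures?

Decompose the section into non-overlapping parts with the origin at the bottom-left of its bounding rectangle.
Web: 16 × 220, A = 3 520 mm², x = 72 mm, Ī = 75093.33 mm⁴.
Top flange (beyond web): 64 × 14, A = 896 mm², x = 112 mm, Ī = 305834.7 mm⁴.
Bottom flange (beyond web): 64 × 14, A = 896 mm², x = 32 mm, Ī = 305834.7 mm⁴.
Centroid: x̄ = ΣA·x / ΣA = 72 mm.
Transfer each piece to the centroidal y-axis using Ī + A·d² with d = x − 72:
  web: d = 0 mm → contributes +75093.33 mm⁴
  top flange (beyond web): d = 40 mm → contributes +1 739 435 mm⁴
  bottom flange (beyond web): d = -40 mm → contributes +1 739 435 mm⁴
Total I = 3 553 963 mm⁴.

I_yy ≈ 3.5540 × 10⁶ mm⁴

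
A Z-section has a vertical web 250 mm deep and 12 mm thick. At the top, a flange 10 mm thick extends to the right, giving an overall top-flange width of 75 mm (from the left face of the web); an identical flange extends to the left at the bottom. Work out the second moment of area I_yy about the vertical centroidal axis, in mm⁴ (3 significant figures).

I_yy ≈ 2.22 × 10⁶ mm⁴

Break the section into simple shapes (no overlaps), measuring from the bottom-left corner of the bounding box.
Web: 12 × 250, A = 3 000 mm², x = 69 mm, Ī = 36 000 mm⁴.
Top flange (beyond web): 63 × 10, A = 630 mm², x = 106.5 mm, Ī = 208 373 mm⁴.
Bottom flange (beyond web): 63 × 10, A = 630 mm², x = 31.5 mm, Ī = 208 373 mm⁴.
Centroid: x̄ = ΣA·x / ΣA = 69 mm.
Transfer each piece to the vertical centroidal axis using Ī + A·d² with d = x − 69:
  web: d = 0 mm → contributes +36 000 mm⁴
  top flange (beyond web): d = 37.5 mm → contributes +1 094 310 mm⁴
  bottom flange (beyond web): d = -37.5 mm → contributes +1 094 310 mm⁴
Total I = 2 224 620 mm⁴.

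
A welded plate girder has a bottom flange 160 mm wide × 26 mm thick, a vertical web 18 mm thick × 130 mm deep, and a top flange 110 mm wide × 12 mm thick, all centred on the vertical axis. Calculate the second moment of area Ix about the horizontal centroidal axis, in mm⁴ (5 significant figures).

Ix ≈ 2.8700 × 10⁷ mm⁴

Split into non-overlapping primitives; take the origin at the lower-left of the bounding box.
Bottom plate: 160 × 26, A = 4 160 mm², y = 13 mm, Ī = 234346.7 mm⁴.
Web plate: 18 × 130, A = 2 340 mm², y = 91 mm, Ī = 3 295 500 mm⁴.
Top plate: 110 × 12, A = 1 320 mm², y = 162 mm, Ī = 15 840 mm⁴.
Centroid: ȳ = ΣA·y / ΣA = 61.49105 mm.
Transfer each piece to the horizontal centroidal axis using Ī + A·d² with d = y − 61.49105:
  bottom plate: d = -48.49105 mm → contributes +10 016 095 mm⁴
  web plate: d = 29.50895 mm → contributes +5 333 121 mm⁴
  top plate: d = 100.509 mm → contributes +13 350 545 mm⁴
Total I = 28 699 761 mm⁴.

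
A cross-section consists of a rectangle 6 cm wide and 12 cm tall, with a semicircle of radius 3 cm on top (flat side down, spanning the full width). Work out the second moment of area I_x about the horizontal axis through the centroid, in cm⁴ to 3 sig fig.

Split into non-overlapping primitives; take the origin at the lower-left of the bounding box.
Rectangular body: 6 × 12, A = 72 cm², y = 6 cm, Ī = 864 cm⁴.
Semicircular cap: semicircle r = 3, A = 14.137 cm², y = 13.273 cm, Ī = 8.8903 cm⁴.
Centroid: ȳ = ΣA·y / ΣA = 7.1937 cm.
Transfer each piece to the horizontal axis through the centroid using Ī + A·d² with d = y − 7.1937:
  rectangular body: d = -1.1937 cm → contributes +966.6 cm⁴
  semicircular cap: d = 6.0795 cm → contributes +531.41 cm⁴
Total I = 1 498 cm⁴.

I_x ≈ 1500 cm⁴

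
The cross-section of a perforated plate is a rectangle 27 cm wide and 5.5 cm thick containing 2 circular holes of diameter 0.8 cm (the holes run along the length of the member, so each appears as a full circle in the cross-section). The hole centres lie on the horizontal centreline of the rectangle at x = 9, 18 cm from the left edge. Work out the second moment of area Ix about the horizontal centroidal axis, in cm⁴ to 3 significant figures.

Treat the section as a set of non-overlapping primitives; coordinates are from the bounding-box lower-left.
Plate: 27 × 5.5, A = 148.5 cm², y = 2.75 cm, Ī = 374.34 cm⁴.
Hole 1 (subtracted): ⌀0.8, A = 0.50265 cm², y = 2.75 cm, Ī = 0.020106 cm⁴.
Hole 2 (subtracted): ⌀0.8, A = 0.50265 cm², y = 2.75 cm, Ī = 0.020106 cm⁴.
By symmetry the centroid is at mid-height, ȳ = 2.75 cm.
All pieces are centred on the horizontal centroidal axis, so I = ΣĪ (holes subtracted) = 374.3 cm⁴.

Ix ≈ 374 cm⁴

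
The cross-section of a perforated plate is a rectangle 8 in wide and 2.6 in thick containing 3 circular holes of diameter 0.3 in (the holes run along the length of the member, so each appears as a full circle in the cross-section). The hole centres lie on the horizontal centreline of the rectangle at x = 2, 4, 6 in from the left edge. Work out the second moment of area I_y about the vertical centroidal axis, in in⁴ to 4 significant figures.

Break the section into simple shapes (no overlaps), measuring from the bottom-left corner of the bounding box.
Plate: 8 × 2.6, A = 20.8 in², x = 4 in, Ī = 110.933 in⁴.
Hole 1 (subtracted): ⌀0.3, A = 0.0706858 in², x = 2 in, Ī = 0.000397608 in⁴.
Hole 2 (subtracted): ⌀0.3, A = 0.0706858 in², x = 4 in, Ī = 0.000397608 in⁴.
Hole 3 (subtracted): ⌀0.3, A = 0.0706858 in², x = 6 in, Ī = 0.000397608 in⁴.
By symmetry the centroid is at mid-width, x̄ = 4 in.
Transfer each piece to the vertical centroidal axis using Ī + A·d² with d = x − 4:
  plate: d = 0 in → contributes +110.933 in⁴
  hole 1: d = -2 in → contributes −0.283141 in⁴
  hole 2: d = 0 in → contributes −0.000397608 in⁴
  hole 3: d = 2 in → contributes −0.283141 in⁴
Total I = 110.367 in⁴.

I_y ≈ 110.4 in⁴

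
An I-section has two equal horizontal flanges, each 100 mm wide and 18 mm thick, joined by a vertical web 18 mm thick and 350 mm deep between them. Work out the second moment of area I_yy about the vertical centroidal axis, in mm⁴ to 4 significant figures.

Split into non-overlapping primitives; take the origin at the lower-left of the bounding box.
Bottom flange: 100 × 18, A = 1 800 mm², x = 50 mm, Ī = 1 500 000 mm⁴.
Web: 18 × 350, A = 6 300 mm², x = 50 mm, Ī = 170 100 mm⁴.
Top flange: 100 × 18, A = 1 800 mm², x = 50 mm, Ī = 1 500 000 mm⁴.
By symmetry the centroid is at mid-width, x̄ = 50 mm.
All pieces are centred on the vertical centroidal axis, so I = ΣĪ = 3 170 100 mm⁴.

I_yy ≈ 3.170 × 10⁶ mm⁴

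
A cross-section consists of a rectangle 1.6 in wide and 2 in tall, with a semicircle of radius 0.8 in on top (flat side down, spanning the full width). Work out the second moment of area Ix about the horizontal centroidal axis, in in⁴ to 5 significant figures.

Break the section into simple shapes (no overlaps), measuring from the bottom-left corner of the bounding box.
Rectangular body: 1.6 × 2, A = 3.2 in², y = 1 in, Ī = 1.066667 in⁴.
Semicircular cap: semicircle r = 0.8, A = 1.00531 in², y = 2.339531 in, Ī = 0.04495645 in⁴.
Centroid: ȳ = ΣA·y / ΣA = 1.320224 in.
Transfer each piece to the horizontal centroidal axis using Ī + A·d² with d = y − 1.320224:
  rectangular body: d = -0.3202245 in → contributes +1.394807 in⁴
  semicircular cap: d = 1.019306 in → contributes +1.089458 in⁴
Total I = 2.484265 in⁴.

Ix ≈ 2.4843 in⁴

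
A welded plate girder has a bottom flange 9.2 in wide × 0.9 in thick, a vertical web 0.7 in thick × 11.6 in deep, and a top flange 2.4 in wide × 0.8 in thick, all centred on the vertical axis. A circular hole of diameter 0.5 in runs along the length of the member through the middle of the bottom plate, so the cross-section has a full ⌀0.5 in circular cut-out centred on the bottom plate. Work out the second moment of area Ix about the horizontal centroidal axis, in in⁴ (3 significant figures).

Ix ≈ 399 in⁴

Treat the section as a set of non-overlapping primitives; coordinates are from the bounding-box lower-left.
Bottom plate: 9.2 × 0.9, A = 8.28 in², y = 0.45 in, Ī = 0.5589 in⁴.
Web plate: 0.7 × 11.6, A = 8.12 in², y = 6.7 in, Ī = 91.052 in⁴.
Top plate: 2.4 × 0.8, A = 1.92 in², y = 12.9 in, Ī = 0.1024 in⁴.
Hole (subtracted): ⌀0.5, A = 0.19635 in², y = 0.45 in, Ī = 0.003068 in⁴.
Centroid: ȳ = ΣA·y / ΣA = 4.5691 in.
Transfer each piece to the horizontal centroidal axis using Ī + A·d² with d = y − 4.5691:
  bottom plate: d = -4.1191 in → contributes +141.05 in⁴
  web plate: d = 2.1309 in → contributes +127.92 in⁴
  top plate: d = 8.3309 in → contributes +133.36 in⁴
  hole: d = -4.1191 in → contributes −3.3346 in⁴
Total I = 398.99 in⁴.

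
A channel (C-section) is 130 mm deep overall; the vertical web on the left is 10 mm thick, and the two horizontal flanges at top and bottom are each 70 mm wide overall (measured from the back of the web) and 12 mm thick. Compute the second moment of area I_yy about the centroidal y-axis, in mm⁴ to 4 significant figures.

I_yy ≈ 1.280 × 10⁶ mm⁴

Treat the section as a set of non-overlapping primitives; coordinates are from the bounding-box lower-left.
Web: 10 × 130, A = 1 300 mm², x = 5 mm, Ī = 10833.3 mm⁴.
Top flange (beyond web): 60 × 12, A = 720 mm², x = 40 mm, Ī = 216 000 mm⁴.
Bottom flange (beyond web): 60 × 12, A = 720 mm², x = 40 mm, Ī = 216 000 mm⁴.
Centroid: x̄ = ΣA·x / ΣA = 23.3942 mm.
Transfer each piece to the centroidal y-axis using Ī + A·d² with d = x − 23.3942:
  web: d = -18.3942 mm → contributes +450 682 mm⁴
  top flange (beyond web): d = 16.6058 mm → contributes +414 543 mm⁴
  bottom flange (beyond web): d = 16.6058 mm → contributes +414 543 mm⁴
Total I = 1 279 768 mm⁴.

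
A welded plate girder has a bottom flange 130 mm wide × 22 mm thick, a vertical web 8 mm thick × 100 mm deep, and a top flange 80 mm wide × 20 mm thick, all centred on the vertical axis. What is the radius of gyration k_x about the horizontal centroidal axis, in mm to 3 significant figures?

k_x ≈ 55.3 mm

Split into non-overlapping primitives; take the origin at the lower-left of the bounding box.
Bottom plate: 130 × 22, A = 2 860 mm², y = 11 mm, Ī = 115 353 mm⁴.
Web plate: 8 × 100, A = 800 mm², y = 72 mm, Ī = 666 667 mm⁴.
Top plate: 80 × 20, A = 1 600 mm², y = 132 mm, Ī = 53 333 mm⁴.
Centroid: ȳ = ΣA·y / ΣA = 57.084 mm.
Transfer each piece to the horizontal centroidal axis using Ī + A·d² with d = y − 57.084:
  bottom plate: d = -46.084 mm → contributes +6 189 143 mm⁴
  web plate: d = 14.916 mm → contributes +844 665 mm⁴
  top plate: d = 74.916 mm → contributes +9 033 268 mm⁴
Total I = 16 067 077 mm⁴.
Radius of gyration: k = √(I/A) = √(16 067 077 / 5 260) = 55.268 mm.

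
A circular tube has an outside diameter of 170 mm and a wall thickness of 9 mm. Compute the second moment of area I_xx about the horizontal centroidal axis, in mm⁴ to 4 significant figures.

I_xx ≈ 1.480 × 10⁷ mm⁴

Decompose the section into non-overlapping parts with the origin at the bottom-left of its bounding rectangle.
Outer circle: ⌀170, A = 22 698 mm², y = 85 mm, Ī = 40 998 275 mm⁴.
Bore (subtracted): ⌀152, A = 18145.8 mm², y = 85 mm, Ī = 26 202 592 mm⁴.
By symmetry the centroid is at mid-height, ȳ = 85 mm.
All pieces are centred on the horizontal centroidal axis, so I = ΣĪ (holes subtracted) = 14 795 683 mm⁴.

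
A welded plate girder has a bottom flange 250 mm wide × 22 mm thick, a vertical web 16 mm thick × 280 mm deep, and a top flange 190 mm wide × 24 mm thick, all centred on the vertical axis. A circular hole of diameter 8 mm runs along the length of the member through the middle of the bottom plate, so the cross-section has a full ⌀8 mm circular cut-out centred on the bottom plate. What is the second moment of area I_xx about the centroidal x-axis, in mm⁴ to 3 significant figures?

I_xx ≈ 2.58 × 10⁸ mm⁴

Decompose the section into non-overlapping parts with the origin at the bottom-left of its bounding rectangle.
Bottom plate: 250 × 22, A = 5 500 mm², y = 11 mm, Ī = 221 833 mm⁴.
Web plate: 16 × 280, A = 4 480 mm², y = 162 mm, Ī = 29 269 333 mm⁴.
Top plate: 190 × 24, A = 4 560 mm², y = 314 mm, Ī = 218 880 mm⁴.
Hole (subtracted): ⌀8, A = 50.265 mm², y = 11 mm, Ī = 201.06 mm⁴.
Centroid: ȳ = ΣA·y / ΣA = 153.04 mm.
Transfer each piece to the centroidal x-axis using Ī + A·d² with d = y − 153.04:
  bottom plate: d = -142.04 mm → contributes +111 190 432 mm⁴
  web plate: d = 8.9574 mm → contributes +29 628 784 mm⁴
  top plate: d = 160.96 mm → contributes +118 356 054 mm⁴
  hole: d = -142.04 mm → contributes −1 014 363 mm⁴
Total I = 258 160 906 mm⁴.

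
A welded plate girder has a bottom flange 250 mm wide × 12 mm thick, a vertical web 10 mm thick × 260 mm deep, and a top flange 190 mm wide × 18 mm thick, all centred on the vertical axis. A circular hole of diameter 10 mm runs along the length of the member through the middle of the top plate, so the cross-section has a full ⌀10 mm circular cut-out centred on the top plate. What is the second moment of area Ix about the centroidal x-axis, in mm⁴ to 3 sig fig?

Ix ≈ 1.34 × 10⁸ mm⁴

Treat the section as a set of non-overlapping primitives; coordinates are from the bounding-box lower-left.
Bottom plate: 250 × 12, A = 3 000 mm², y = 6 mm, Ī = 36 000 mm⁴.
Web plate: 10 × 260, A = 2 600 mm², y = 142 mm, Ī = 14 646 667 mm⁴.
Top plate: 190 × 18, A = 3 420 mm², y = 281 mm, Ī = 92 340 mm⁴.
Hole (subtracted): ⌀10, A = 78.54 mm², y = 281 mm, Ī = 490.87 mm⁴.
Centroid: ȳ = ΣA·y / ΣA = 148.31 mm.
Transfer each piece to the centroidal x-axis using Ī + A·d² with d = y − 148.31:
  bottom plate: d = -142.31 mm → contributes +60 796 453 mm⁴
  web plate: d = -6.3147 mm → contributes +14 750 344 mm⁴
  top plate: d = 132.69 mm → contributes +60 302 737 mm⁴
  hole: d = 132.69 mm → contributes −1 383 214 mm⁴
Total I = 134 466 319 mm⁴.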